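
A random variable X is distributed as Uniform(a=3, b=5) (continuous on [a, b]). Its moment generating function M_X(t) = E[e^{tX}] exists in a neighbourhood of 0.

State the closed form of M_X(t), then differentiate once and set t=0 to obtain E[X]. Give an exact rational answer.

M_X(t) = (e^(5*t) - e^(3*t))/(2*t)
M′(t) = (5*t*e^(5*t) - 3*t*e^(3*t) - e^(5*t) + e^(3*t))/(2*t^2)

E[X] = M′(0) = 4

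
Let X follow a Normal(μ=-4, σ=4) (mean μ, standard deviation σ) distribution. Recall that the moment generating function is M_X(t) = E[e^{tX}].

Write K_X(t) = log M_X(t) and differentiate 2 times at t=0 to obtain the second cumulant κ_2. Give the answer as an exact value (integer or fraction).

κ_2 = d^2K/dt^2 |_{t=0} = 16

M_X(t) = e^(8*t^2 - 4*t)
K_X(t) = log M_X(t) = 8*t^2 - 4*t
dK/dt = 16*t - 4
d^2K/dt^2 = 16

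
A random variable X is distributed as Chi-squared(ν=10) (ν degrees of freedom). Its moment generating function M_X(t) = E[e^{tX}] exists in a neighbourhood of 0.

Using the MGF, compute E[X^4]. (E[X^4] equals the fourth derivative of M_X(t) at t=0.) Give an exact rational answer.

M_X(t) = (1 - 2*t)^(-5)
M^(4)(t) = -26880/(512*t^9 - 2304*t^8 + 4608*t^7 - 5376*t^6 + 4032*t^5 - 2016*t^4 + 672*t^3 - 144*t^2 + 18*t - 1)

E[X^4] = M^(4)(0) = 26880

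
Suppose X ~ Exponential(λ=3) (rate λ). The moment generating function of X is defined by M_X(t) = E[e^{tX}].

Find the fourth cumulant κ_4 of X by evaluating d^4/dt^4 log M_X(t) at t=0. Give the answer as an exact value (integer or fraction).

M_X(t) = 3/(3 - t)
K_X(t) = log M_X(t) = -log(3 - t) + log(3)
dK/dt = -1/(t - 3)
d^2K/dt^2 = 1/(t^2 - 6*t + 9)
d^3K/dt^3 = -2/(t^3 - 9*t^2 + 27*t - 27)
d^4K/dt^4 = 6/(t^4 - 12*t^3 + 54*t^2 - 108*t + 81)

κ_4 = d^4K/dt^4 |_{t=0} = 2/27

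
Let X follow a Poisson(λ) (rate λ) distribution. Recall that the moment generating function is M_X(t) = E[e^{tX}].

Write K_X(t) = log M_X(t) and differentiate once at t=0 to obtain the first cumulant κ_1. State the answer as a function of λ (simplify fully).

M_X(t) = e^(λ*(e^(t) - 1))
K_X(t) = log M_X(t) = λ*(e^(t) - 1)
D[K](t) = λ*e^(t)

κ_1 = D[K](0) = λ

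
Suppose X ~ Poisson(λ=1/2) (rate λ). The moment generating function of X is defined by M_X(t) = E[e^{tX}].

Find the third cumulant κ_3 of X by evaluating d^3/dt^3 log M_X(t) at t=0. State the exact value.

M_X(t) = e^(e^(t)/2 - 1/2)
K_X(t) = log M_X(t) = e^(t)/2 - 1/2
K′(t) = e^(t)/2
K′′(t) = e^(t)/2
K′′′(t) = e^(t)/2

κ_3 = K′′′(0) = 1/2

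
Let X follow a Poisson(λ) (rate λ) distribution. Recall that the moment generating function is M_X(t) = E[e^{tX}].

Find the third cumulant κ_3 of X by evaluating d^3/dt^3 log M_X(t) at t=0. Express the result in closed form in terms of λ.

M_X(t) = e^(λ*(e^(t) - 1))
K_X(t) = log M_X(t) = λ*(e^(t) - 1)
D^3[K](t) = λ*e^(t)

κ_3 = D^3[K](0) = λ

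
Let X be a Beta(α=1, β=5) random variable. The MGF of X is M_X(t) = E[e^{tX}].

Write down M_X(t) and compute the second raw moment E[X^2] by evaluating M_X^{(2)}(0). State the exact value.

E[X^2] = M′′(0) = 1/21

M_X(t) = ₁F₁(1; 6; t)
M′(t) = ₁F₁(2; 7; t)/6
M′′(t) = ₁F₁(3; 8; t)/21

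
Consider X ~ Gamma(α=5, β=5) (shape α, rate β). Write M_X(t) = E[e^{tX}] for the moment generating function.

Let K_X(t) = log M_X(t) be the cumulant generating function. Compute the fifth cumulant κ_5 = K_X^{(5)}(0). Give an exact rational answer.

κ_5 = K′′′′′(0) = 24/625

M_X(t) = 3125/(5 - t)^5
K_X(t) = log M_X(t) = -5*log(5 - t) + 5*log(5)
K′(t) = -5/(t - 5)
K′′(t) = 5/(t^2 - 10*t + 25)
K′′′(t) = -10/(t^3 - 15*t^2 + 75*t - 125)
K′′′′(t) = 30/(t^4 - 20*t^3 + 150*t^2 - 500*t + 625)
K′′′′′(t) = -120/(t^5 - 25*t^4 + 250*t^3 - 1250*t^2 + 3125*t - 3125)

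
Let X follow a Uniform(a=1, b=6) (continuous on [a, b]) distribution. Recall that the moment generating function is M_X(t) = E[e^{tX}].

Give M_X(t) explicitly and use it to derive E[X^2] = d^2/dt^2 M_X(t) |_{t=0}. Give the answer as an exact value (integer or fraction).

M_X(t) = (e^(6*t) - e^(t))/(5*t)
dM/dt = (6*t*e^(6*t) - t*e^(t) - e^(6*t) + e^(t))/(5*t^2)
d^2M/dt^2 = (36*t^2*e^(6*t) - t^2*e^(t) - 12*t*e^(6*t) + 2*t*e^(t) + 2*e^(6*t) - 2*e^(t))/(5*t^3)

E[X^2] = d^2M/dt^2 |_{t=0} = 43/3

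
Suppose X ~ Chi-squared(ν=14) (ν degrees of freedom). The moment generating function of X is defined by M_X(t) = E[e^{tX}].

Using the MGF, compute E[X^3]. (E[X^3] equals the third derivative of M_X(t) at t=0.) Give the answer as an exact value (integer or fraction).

E[X^3] = M′′′(0) = 4032

M_X(t) = (1 - 2*t)^(-7)
M′(t) = 14/(256*t^8 - 1024*t^7 + 1792*t^6 - 1792*t^5 + 1120*t^4 - 448*t^3 + 112*t^2 - 16*t + 1)
M′′(t) = -224/(512*t^9 - 2304*t^8 + 4608*t^7 - 5376*t^6 + 4032*t^5 - 2016*t^4 + 672*t^3 - 144*t^2 + 18*t - 1)
M′′′(t) = 4032/(1024*t^10 - 5120*t^9 + 11520*t^8 - 15360*t^7 + 13440*t^6 - 8064*t^5 + 3360*t^4 - 960*t^3 + 180*t^2 - 20*t + 1)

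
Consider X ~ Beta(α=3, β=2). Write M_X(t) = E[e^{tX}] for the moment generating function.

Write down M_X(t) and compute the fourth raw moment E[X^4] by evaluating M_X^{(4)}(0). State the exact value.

M_X(t) = ₁F₁(3; 5; t)
D^4[M](t) = 3*₁F₁(7; 9; t)/14

E[X^4] = D^4[M](0) = 3/14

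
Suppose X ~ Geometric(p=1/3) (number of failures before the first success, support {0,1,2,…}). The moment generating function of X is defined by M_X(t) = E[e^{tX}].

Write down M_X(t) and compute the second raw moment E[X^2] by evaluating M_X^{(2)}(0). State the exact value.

E[X^2] = M′′(0) = 10

M_X(t) = 1/(3*(1 - 2*e^(t)/3))
M′(t) = 2*e^(t)/(4*e^(2*t) - 12*e^(t) + 9)
M′′(t) = (-4*e^(2*t) - 6*e^(t))/(8*e^(3*t) - 36*e^(2*t) + 54*e^(t) - 27)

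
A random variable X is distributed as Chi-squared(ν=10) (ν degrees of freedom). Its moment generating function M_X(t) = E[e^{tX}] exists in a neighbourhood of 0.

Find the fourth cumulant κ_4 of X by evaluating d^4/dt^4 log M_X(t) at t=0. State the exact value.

κ_4 = d^4K/dt^4 |_{t=0} = 480

M_X(t) = (1 - 2*t)^(-5)
K_X(t) = log M_X(t) = -5*log(1 - 2*t)
dK/dt = -10/(2*t - 1)
d^2K/dt^2 = 20/(4*t^2 - 4*t + 1)
d^3K/dt^3 = -80/(8*t^3 - 12*t^2 + 6*t - 1)
d^4K/dt^4 = 480/(16*t^4 - 32*t^3 + 24*t^2 - 8*t + 1)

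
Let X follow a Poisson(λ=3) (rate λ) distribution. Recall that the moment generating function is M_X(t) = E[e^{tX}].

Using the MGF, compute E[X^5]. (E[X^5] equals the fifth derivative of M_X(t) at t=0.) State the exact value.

E[X^5] = M^(5)(0) = 1866

M_X(t) = e^(3*e^(t) - 3)
M^(5)(t) = (243*e^(5*t)*e^(3*e^(t)) + 810*e^(4*t)*e^(3*e^(t)) + 675*e^(3*t)*e^(3*e^(t)) + 135*e^(2*t)*e^(3*e^(t)) + 3*e^(t)*e^(3*e^(t)))*e^(-3)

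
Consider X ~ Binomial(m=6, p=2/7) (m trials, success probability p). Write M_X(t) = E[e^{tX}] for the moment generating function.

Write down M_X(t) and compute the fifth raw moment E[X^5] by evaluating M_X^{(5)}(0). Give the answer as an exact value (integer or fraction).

E[X^5] = M^(5)(0) = 2248452/16807

M_X(t) = (2*e^(t)/7 + 5/7)^6
M^(5)(t) = 497664*e^(6*t)/117649 + 3000000*e^(5*t)/117649 + 6144000*e^(4*t)/117649 + 4860000*e^(3*t)/117649 + 1200000*e^(2*t)/117649 + 37500*e^(t)/117649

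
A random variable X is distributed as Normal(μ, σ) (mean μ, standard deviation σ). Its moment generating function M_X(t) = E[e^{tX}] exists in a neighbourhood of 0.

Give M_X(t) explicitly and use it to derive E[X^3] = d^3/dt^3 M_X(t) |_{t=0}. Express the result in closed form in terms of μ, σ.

E[X^3] = M^(3)(0) = μ*(μ^2 + 3*σ^2)

M_X(t) = e^(μ*t + σ^2*t^2/2)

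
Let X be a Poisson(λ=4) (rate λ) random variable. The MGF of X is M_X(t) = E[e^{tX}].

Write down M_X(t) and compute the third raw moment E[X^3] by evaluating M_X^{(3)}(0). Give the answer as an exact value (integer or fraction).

E[X^3] = D^3[M](0) = 116

M_X(t) = e^(4*e^(t) - 4)
D^3[M](t) = (64*e^(3*t)*e^(4*e^(t)) + 48*e^(2*t)*e^(4*e^(t)) + 4*e^(t)*e^(4*e^(t)))*e^(-4)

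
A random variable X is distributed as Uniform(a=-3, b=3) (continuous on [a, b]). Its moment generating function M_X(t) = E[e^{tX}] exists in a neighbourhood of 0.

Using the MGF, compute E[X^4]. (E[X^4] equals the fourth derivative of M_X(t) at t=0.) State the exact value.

E[X^4] = d^4M/dt^4 |_{t=0} = 81/5

M_X(t) = (e^(3*t) - e^(-3*t))/(6*t)
dM/dt = (3*t*e^(6*t) + 3*t - e^(6*t) + 1)*e^(-3*t)/(6*t^2)
d^2M/dt^2 = (9*t^2*e^(6*t) - 9*t^2 - 6*t*e^(6*t) - 6*t + 2*e^(6*t) - 2)*e^(-3*t)/(6*t^3)
d^3M/dt^3 = (9*t^3*e^(6*t) + 9*t^3 - 9*t^2*e^(6*t) + 9*t^2 + 6*t*e^(6*t) + 6*t - 2*e^(6*t) + 2)*e^(-3*t)/(2*t^4)
d^4M/dt^4 = (27*t^4*e^(6*t) - 27*t^4 - 36*t^3*e^(6*t) - 36*t^3 + 36*t^2*e^(6*t) - 36*t^2 - 24*t*e^(6*t) - 24*t + 8*e^(6*t) - 8)*e^(-3*t)/(2*t^5)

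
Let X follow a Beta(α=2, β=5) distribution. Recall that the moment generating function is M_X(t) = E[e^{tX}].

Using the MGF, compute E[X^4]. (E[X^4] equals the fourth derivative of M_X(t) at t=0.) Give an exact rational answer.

E[X^4] = M^(4)(0) = 1/42

M_X(t) = ₁F₁(2; 7; t)
M^(4)(t) = ₁F₁(6; 11; t)/42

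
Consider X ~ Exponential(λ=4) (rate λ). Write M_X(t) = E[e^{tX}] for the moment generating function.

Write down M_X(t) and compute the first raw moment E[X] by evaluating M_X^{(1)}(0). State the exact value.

M_X(t) = 4/(4 - t)
dM/dt = 4/(t^2 - 8*t + 16)

E[X] = dM/dt |_{t=0} = 1/4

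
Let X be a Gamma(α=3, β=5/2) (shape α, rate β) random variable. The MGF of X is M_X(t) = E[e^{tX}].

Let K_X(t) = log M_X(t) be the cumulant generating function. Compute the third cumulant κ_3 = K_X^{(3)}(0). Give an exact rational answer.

M_X(t) = 125/(8*(5/2 - t)^3)
K_X(t) = log M_X(t) = -3*log(5/2 - t) - 3*log(2) + 3*log(5)
K′(t) = -6/(2*t - 5)
K′′(t) = 12/(4*t^2 - 20*t + 25)
K′′′(t) = -48/(8*t^3 - 60*t^2 + 150*t - 125)

κ_3 = K′′′(0) = 48/125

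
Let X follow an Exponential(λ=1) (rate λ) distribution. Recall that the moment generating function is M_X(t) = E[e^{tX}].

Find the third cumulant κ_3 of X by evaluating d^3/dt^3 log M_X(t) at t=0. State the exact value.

κ_3 = d^3K/dt^3 |_{t=0} = 2

M_X(t) = 1/(1 - t)
K_X(t) = log M_X(t) = -log(1 - t)
dK/dt = -1/(t - 1)
d^2K/dt^2 = 1/(t^2 - 2*t + 1)
d^3K/dt^3 = -2/(t^3 - 3*t^2 + 3*t - 1)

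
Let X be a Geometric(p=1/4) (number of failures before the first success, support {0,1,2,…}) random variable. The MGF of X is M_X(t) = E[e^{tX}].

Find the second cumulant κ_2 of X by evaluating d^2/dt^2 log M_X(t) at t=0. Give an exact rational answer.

M_X(t) = 1/(4*(1 - 3*e^(t)/4))
K_X(t) = log M_X(t) = -log(1 - 3*e^(t)/4) - 2*log(2)
dK/dt = -3*e^(t)/(3*e^(t) - 4)
d^2K/dt^2 = 12*e^(t)/(9*e^(2*t) - 24*e^(t) + 16)

κ_2 = d^2K/dt^2 |_{t=0} = 12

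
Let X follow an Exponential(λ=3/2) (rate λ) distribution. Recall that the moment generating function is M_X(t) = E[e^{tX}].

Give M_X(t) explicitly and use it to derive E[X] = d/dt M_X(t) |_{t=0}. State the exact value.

M_X(t) = 3/(2*(3/2 - t))
dM/dt = 6/(4*t^2 - 12*t + 9)

E[X] = dM/dt |_{t=0} = 2/3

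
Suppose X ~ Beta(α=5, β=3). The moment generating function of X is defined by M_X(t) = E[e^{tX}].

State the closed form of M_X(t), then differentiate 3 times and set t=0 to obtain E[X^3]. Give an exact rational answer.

M_X(t) = ₁F₁(5; 8; t)
M′(t) = 5*₁F₁(6; 9; t)/8
M′′(t) = 5*₁F₁(7; 10; t)/12
M′′′(t) = 7*₁F₁(8; 11; t)/24

E[X^3] = M′′′(0) = 7/24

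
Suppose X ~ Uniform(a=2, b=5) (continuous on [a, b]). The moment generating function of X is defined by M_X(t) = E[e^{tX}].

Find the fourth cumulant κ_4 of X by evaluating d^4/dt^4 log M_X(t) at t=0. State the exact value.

κ_4 = K^(4)(0) = -27/40

M_X(t) = (e^(5*t) - e^(2*t))/(3*t)
K_X(t) = log M_X(t) = -log(t) + log(e^(5*t) - e^(2*t)) - log(3)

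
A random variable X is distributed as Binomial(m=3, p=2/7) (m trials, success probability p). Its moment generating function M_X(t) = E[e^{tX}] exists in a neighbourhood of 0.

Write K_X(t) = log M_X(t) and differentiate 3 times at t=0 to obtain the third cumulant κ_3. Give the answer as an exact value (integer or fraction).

κ_3 = K′′′(0) = 90/343

M_X(t) = (2*e^(t)/7 + 5/7)^3
K_X(t) = log M_X(t) = 3*log(2*e^(t)/7 + 5/7)
K′(t) = 6*e^(t)/(2*e^(t) + 5)
K′′(t) = 30*e^(t)/(4*e^(2*t) + 20*e^(t) + 25)
K′′′(t) = (-60*e^(2*t) + 150*e^(t))/(8*e^(3*t) + 60*e^(2*t) + 150*e^(t) + 125)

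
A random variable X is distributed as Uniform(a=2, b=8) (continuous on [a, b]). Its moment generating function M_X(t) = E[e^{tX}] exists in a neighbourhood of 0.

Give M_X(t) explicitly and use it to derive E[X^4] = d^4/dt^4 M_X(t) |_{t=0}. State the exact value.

E[X^4] = M^(4)(0) = 5456/5

M_X(t) = (e^(8*t) - e^(2*t))/(6*t)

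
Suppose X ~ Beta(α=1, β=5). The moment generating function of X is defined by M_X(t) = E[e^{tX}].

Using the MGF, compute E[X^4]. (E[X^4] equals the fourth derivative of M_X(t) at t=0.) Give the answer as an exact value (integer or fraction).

M_X(t) = ₁F₁(1; 6; t)
M′(t) = ₁F₁(2; 7; t)/6
M′′(t) = ₁F₁(3; 8; t)/21
M′′′(t) = ₁F₁(4; 9; t)/56
M′′′′(t) = ₁F₁(5; 10; t)/126

E[X^4] = M′′′′(0) = 1/126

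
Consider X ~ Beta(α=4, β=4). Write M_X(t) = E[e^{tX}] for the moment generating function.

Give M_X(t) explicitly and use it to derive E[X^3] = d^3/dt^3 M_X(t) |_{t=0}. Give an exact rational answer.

M_X(t) = ₁F₁(4; 8; t)
M^(3)(t) = ₁F₁(7; 11; t)/6

E[X^3] = M^(3)(0) = 1/6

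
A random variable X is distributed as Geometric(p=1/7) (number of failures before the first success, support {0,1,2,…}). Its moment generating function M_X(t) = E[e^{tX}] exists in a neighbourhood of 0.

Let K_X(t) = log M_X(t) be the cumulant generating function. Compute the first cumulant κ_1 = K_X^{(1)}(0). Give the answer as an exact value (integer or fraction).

M_X(t) = 1/(7*(1 - 6*e^(t)/7))
K_X(t) = log M_X(t) = -log(1 - 6*e^(t)/7) - log(7)
D[K](t) = -6*e^(t)/(6*e^(t) - 7)

κ_1 = D[K](0) = 6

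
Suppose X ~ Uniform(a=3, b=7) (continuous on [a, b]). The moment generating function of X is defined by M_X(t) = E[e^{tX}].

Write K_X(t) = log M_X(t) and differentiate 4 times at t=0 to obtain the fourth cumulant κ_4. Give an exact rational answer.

κ_4 = K^(4)(0) = -32/15

M_X(t) = (e^(7*t) - e^(3*t))/(4*t)
K_X(t) = log M_X(t) = -log(t) + log(e^(7*t) - e^(3*t)) - 2*log(2)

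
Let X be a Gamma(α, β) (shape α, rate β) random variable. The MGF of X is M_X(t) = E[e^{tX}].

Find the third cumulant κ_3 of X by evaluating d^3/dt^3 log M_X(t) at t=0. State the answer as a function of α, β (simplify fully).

M_X(t) = (β/(β - t))^α
K_X(t) = log M_X(t) = α*(log(β) - log(β - t))
dK/dt = -α/(-β + t)
d^2K/dt^2 = α/(β^2 - 2*β*t + t^2)
d^3K/dt^3 = -2*α/(-β^3 + 3*β^2*t - 3*β*t^2 + t^3)

κ_3 = d^3K/dt^3 |_{t=0} = 2*α/β^3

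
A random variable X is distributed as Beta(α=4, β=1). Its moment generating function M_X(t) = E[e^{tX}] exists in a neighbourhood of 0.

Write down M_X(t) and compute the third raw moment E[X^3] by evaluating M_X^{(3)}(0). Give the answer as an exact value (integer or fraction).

M_X(t) = ₁F₁(4; 5; t)
M′(t) = 4*₁F₁(5; 6; t)/5
M′′(t) = 2*₁F₁(6; 7; t)/3
M′′′(t) = 4*₁F₁(7; 8; t)/7

E[X^3] = M′′′(0) = 4/7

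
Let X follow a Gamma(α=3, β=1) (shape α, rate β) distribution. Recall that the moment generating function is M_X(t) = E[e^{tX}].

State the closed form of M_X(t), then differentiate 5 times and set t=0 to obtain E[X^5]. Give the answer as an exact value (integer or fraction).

M_X(t) = (1 - t)^(-3)
M′(t) = 3/(t^4 - 4*t^3 + 6*t^2 - 4*t + 1)
M′′(t) = -12/(t^5 - 5*t^4 + 10*t^3 - 10*t^2 + 5*t - 1)
M′′′(t) = 60/(t^6 - 6*t^5 + 15*t^4 - 20*t^3 + 15*t^2 - 6*t + 1)
M′′′′(t) = -360/(t^7 - 7*t^6 + 21*t^5 - 35*t^4 + 35*t^3 - 21*t^2 + 7*t - 1)
M′′′′′(t) = 2520/(t^8 - 8*t^7 + 28*t^6 - 56*t^5 + 70*t^4 - 56*t^3 + 28*t^2 - 8*t + 1)

E[X^5] = M′′′′′(0) = 2520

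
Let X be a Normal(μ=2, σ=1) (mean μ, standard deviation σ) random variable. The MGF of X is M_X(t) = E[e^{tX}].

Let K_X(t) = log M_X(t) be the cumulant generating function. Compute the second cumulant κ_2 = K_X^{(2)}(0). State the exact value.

κ_2 = d^2K/dt^2 |_{t=0} = 1

M_X(t) = e^(t^2/2 + 2*t)
K_X(t) = log M_X(t) = t^2/2 + 2*t
dK/dt = t + 2
d^2K/dt^2 = 1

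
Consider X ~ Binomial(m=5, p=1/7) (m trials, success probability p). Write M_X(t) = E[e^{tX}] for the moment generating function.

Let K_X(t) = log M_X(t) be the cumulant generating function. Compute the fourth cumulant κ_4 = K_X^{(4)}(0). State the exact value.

κ_4 = K′′′′(0) = 390/2401

M_X(t) = (e^(t)/7 + 6/7)^5
K_X(t) = log M_X(t) = 5*log(e^(t)/7 + 6/7)
K′(t) = 5*e^(t)/(e^(t) + 6)
K′′(t) = 30*e^(t)/(e^(2*t) + 12*e^(t) + 36)
K′′′(t) = (-30*e^(2*t) + 180*e^(t))/(e^(3*t) + 18*e^(2*t) + 108*e^(t) + 216)
K′′′′(t) = (30*e^(3*t) - 720*e^(2*t) + 1080*e^(t))/(e^(4*t) + 24*e^(3*t) + 216*e^(2*t) + 864*e^(t) + 1296)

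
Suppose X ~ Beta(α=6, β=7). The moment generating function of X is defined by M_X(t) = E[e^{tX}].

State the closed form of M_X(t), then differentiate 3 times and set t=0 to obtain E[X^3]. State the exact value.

E[X^3] = M′′′(0) = 8/65

M_X(t) = ₁F₁(6; 13; t)
M′(t) = 6*₁F₁(7; 14; t)/13
M′′(t) = 3*₁F₁(8; 15; t)/13
M′′′(t) = 8*₁F₁(9; 16; t)/65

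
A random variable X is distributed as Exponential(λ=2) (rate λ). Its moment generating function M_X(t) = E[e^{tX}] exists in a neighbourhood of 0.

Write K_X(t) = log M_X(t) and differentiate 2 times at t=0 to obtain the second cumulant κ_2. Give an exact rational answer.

M_X(t) = 2/(2 - t)
K_X(t) = log M_X(t) = -log(2 - t) + log(2)
K′(t) = -1/(t - 2)
K′′(t) = 1/(t^2 - 4*t + 4)

κ_2 = K′′(0) = 1/4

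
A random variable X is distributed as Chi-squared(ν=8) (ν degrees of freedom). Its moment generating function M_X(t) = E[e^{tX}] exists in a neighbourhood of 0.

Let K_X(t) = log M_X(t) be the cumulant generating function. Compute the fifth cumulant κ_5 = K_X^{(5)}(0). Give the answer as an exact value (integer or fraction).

κ_5 = K′′′′′(0) = 3072

M_X(t) = (1 - 2*t)^(-4)
K_X(t) = log M_X(t) = -4*log(1 - 2*t)
K′(t) = -8/(2*t - 1)
K′′(t) = 16/(4*t^2 - 4*t + 1)
K′′′(t) = -64/(8*t^3 - 12*t^2 + 6*t - 1)
K′′′′(t) = 384/(16*t^4 - 32*t^3 + 24*t^2 - 8*t + 1)
K′′′′′(t) = -3072/(32*t^5 - 80*t^4 + 80*t^3 - 40*t^2 + 10*t - 1)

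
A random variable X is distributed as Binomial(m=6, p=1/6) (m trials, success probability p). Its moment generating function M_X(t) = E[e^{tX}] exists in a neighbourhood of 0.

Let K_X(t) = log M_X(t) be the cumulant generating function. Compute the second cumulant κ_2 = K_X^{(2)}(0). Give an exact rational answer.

κ_2 = d^2K/dt^2 |_{t=0} = 5/6

M_X(t) = (e^(t)/6 + 5/6)^6
K_X(t) = log M_X(t) = 6*log(e^(t)/6 + 5/6)
dK/dt = 6*e^(t)/(e^(t) + 5)
d^2K/dt^2 = 30*e^(t)/(e^(2*t) + 10*e^(t) + 25)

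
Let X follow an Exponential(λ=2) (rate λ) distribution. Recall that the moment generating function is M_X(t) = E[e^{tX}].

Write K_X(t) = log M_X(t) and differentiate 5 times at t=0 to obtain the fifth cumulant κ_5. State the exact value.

κ_5 = D^5[K](0) = 3/4

M_X(t) = 2/(2 - t)
K_X(t) = log M_X(t) = -log(2 - t) + log(2)
D^5[K](t) = -24/(t^5 - 10*t^4 + 40*t^3 - 80*t^2 + 80*t - 32)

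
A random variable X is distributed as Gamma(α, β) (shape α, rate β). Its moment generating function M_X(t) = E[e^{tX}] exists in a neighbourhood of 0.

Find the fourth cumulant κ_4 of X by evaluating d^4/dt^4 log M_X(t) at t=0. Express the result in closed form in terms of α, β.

κ_4 = d^4K/dt^4 |_{t=0} = 6*α/β^4

M_X(t) = (β/(β - t))^α
K_X(t) = log M_X(t) = α*(log(β) - log(β - t))
dK/dt = -α/(-β + t)
d^2K/dt^2 = α/(β^2 - 2*β*t + t^2)
d^3K/dt^3 = -2*α/(-β^3 + 3*β^2*t - 3*β*t^2 + t^3)
d^4K/dt^4 = 6*α/(β^4 - 4*β^3*t + 6*β^2*t^2 - 4*β*t^3 + t^4)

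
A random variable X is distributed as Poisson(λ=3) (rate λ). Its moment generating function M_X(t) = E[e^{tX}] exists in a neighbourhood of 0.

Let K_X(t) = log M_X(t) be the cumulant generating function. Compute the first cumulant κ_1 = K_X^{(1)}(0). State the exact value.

M_X(t) = e^(3*e^(t) - 3)
K_X(t) = log M_X(t) = 3*e^(t) - 3
dK/dt = 3*e^(t)

κ_1 = dK/dt |_{t=0} = 3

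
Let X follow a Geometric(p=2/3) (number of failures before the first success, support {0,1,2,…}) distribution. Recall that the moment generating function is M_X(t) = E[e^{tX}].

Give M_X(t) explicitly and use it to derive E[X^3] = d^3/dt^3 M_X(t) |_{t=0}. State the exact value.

E[X^3] = M′′′(0) = 11/4

M_X(t) = 2/(3*(1 - e^(t)/3))
M′(t) = 2*e^(t)/(e^(2*t) - 6*e^(t) + 9)
M′′(t) = (-2*e^(2*t) - 6*e^(t))/(e^(3*t) - 9*e^(2*t) + 27*e^(t) - 27)
M′′′(t) = (2*e^(3*t) + 24*e^(2*t) + 18*e^(t))/(e^(4*t) - 12*e^(3*t) + 54*e^(2*t) - 108*e^(t) + 81)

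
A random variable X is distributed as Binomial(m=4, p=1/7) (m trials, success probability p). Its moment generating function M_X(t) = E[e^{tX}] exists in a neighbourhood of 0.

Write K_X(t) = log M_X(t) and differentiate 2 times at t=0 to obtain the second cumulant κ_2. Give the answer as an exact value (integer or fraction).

κ_2 = K′′(0) = 24/49

M_X(t) = (e^(t)/7 + 6/7)^4
K_X(t) = log M_X(t) = 4*log(e^(t)/7 + 6/7)
K′(t) = 4*e^(t)/(e^(t) + 6)
K′′(t) = 24*e^(t)/(e^(2*t) + 12*e^(t) + 36)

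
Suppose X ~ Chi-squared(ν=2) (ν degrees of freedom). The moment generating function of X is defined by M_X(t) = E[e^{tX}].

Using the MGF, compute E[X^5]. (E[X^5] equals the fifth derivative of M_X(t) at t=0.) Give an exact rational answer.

M_X(t) = 1/(1 - 2*t)
D^5[M](t) = 3840/(64*t^6 - 192*t^5 + 240*t^4 - 160*t^3 + 60*t^2 - 12*t + 1)

E[X^5] = D^5[M](0) = 3840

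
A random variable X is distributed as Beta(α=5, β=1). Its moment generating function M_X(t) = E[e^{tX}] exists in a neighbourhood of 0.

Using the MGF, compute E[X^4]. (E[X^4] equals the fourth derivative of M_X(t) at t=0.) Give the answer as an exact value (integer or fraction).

E[X^4] = D^4[M](0) = 5/9

M_X(t) = ₁F₁(5; 6; t)
D^4[M](t) = 5*₁F₁(9; 10; t)/9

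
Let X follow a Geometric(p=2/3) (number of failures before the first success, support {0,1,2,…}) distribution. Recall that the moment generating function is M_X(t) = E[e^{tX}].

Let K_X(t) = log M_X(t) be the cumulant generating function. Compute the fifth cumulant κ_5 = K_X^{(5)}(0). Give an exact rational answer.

M_X(t) = 2/(3*(1 - e^(t)/3))
K_X(t) = log M_X(t) = -log(1 - e^(t)/3) - log(3) + log(2)
dK/dt = -e^(t)/(e^(t) - 3)
d^2K/dt^2 = 3*e^(t)/(e^(2*t) - 6*e^(t) + 9)
d^3K/dt^3 = (-3*e^(2*t) - 9*e^(t))/(e^(3*t) - 9*e^(2*t) + 27*e^(t) - 27)
d^4K/dt^4 = (3*e^(3*t) + 36*e^(2*t) + 27*e^(t))/(e^(4*t) - 12*e^(3*t) + 54*e^(2*t) - 108*e^(t) + 81)
d^5K/dt^5 = (-3*e^(4*t) - 99*e^(3*t) - 297*e^(2*t) - 81*e^(t))/(e^(5*t) - 15*e^(4*t) + 90*e^(3*t) - 270*e^(2*t) + 405*e^(t) - 243)

κ_5 = d^5K/dt^5 |_{t=0} = 15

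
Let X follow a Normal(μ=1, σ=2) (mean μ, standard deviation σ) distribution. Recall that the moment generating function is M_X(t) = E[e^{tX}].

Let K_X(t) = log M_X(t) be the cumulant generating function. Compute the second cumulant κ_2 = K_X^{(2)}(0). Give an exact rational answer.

M_X(t) = e^(2*t^2 + t)
K_X(t) = log M_X(t) = 2*t^2 + t
K′(t) = 4*t + 1
K′′(t) = 4

κ_2 = K′′(0) = 4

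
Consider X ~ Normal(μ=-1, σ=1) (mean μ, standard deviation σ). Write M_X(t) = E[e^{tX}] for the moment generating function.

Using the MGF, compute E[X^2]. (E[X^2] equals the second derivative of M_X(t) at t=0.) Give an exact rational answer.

M_X(t) = e^(t^2/2 - t)
D^2[M](t) = (t^2*e^(t^2/2) - 2*t*e^(t^2/2) + 2*e^(t^2/2))*e^(-t)

E[X^2] = D^2[M](0) = 2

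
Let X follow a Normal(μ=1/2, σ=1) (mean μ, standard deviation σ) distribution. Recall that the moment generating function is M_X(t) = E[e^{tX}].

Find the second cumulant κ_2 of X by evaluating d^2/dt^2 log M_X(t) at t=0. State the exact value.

M_X(t) = e^(t^2/2 + t/2)
K_X(t) = log M_X(t) = t^2/2 + t/2
K′(t) = t + 1/2
K′′(t) = 1

κ_2 = K′′(0) = 1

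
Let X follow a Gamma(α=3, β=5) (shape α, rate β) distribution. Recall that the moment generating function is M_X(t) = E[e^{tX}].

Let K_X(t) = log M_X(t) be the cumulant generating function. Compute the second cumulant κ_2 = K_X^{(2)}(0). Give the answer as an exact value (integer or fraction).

M_X(t) = 125/(5 - t)^3
K_X(t) = log M_X(t) = -3*log(5 - t) + 3*log(5)
K′(t) = -3/(t - 5)
K′′(t) = 3/(t^2 - 10*t + 25)

κ_2 = K′′(0) = 3/25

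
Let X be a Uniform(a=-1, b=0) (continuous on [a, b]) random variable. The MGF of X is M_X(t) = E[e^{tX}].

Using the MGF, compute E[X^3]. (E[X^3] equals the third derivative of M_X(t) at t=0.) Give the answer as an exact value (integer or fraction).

E[X^3] = D^3[M](0) = -1/4

M_X(t) = (1 - e^(-t))/t
D^3[M](t) = (t^3 + 3*t^2 + 6*t - 6*e^(t) + 6)*e^(-t)/t^4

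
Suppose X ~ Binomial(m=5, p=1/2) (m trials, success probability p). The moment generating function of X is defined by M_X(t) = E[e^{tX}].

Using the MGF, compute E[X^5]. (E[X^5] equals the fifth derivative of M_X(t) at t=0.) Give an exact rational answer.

E[X^5] = D^5[M](0) = 1375/4

M_X(t) = (e^(t)/2 + 1/2)^5
D^5[M](t) = 3125*e^(5*t)/32 + 160*e^(4*t) + 1215*e^(3*t)/16 + 10*e^(2*t) + 5*e^(t)/32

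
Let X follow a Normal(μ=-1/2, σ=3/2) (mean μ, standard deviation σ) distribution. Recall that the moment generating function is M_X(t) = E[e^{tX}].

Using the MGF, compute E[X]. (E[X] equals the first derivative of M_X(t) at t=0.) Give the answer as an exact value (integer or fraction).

M_X(t) = e^(9*t^2/8 - t/2)
dM/dt = 9*t*e^(-t/2)*e^(9*t^2/8)/4 - e^(-t/2)*e^(9*t^2/8)/2

E[X] = dM/dt |_{t=0} = -1/2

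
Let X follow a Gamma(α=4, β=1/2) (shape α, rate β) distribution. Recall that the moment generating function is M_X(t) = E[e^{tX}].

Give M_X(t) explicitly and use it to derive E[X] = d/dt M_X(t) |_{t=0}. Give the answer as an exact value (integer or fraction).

E[X] = dM/dt |_{t=0} = 8

M_X(t) = 1/(16*(1/2 - t)^4)
dM/dt = -8/(32*t^5 - 80*t^4 + 80*t^3 - 40*t^2 + 10*t - 1)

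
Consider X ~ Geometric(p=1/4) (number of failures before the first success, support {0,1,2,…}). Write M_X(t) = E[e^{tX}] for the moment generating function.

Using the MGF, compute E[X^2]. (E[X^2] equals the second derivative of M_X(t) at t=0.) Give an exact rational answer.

M_X(t) = 1/(4*(1 - 3*e^(t)/4))
M^(2)(t) = (-9*e^(2*t) - 12*e^(t))/(27*e^(3*t) - 108*e^(2*t) + 144*e^(t) - 64)

E[X^2] = M^(2)(0) = 21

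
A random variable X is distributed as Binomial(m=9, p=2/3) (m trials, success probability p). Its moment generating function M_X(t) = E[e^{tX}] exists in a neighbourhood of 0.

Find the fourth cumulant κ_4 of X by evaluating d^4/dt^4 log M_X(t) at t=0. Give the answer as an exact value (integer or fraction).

κ_4 = d^4K/dt^4 |_{t=0} = -2/3

M_X(t) = (2*e^(t)/3 + 1/3)^9
K_X(t) = log M_X(t) = 9*log(2*e^(t)/3 + 1/3)
dK/dt = 18*e^(t)/(2*e^(t) + 1)
d^2K/dt^2 = 18*e^(t)/(4*e^(2*t) + 4*e^(t) + 1)
d^3K/dt^3 = (-36*e^(2*t) + 18*e^(t))/(8*e^(3*t) + 12*e^(2*t) + 6*e^(t) + 1)
d^4K/dt^4 = (72*e^(3*t) - 144*e^(2*t) + 18*e^(t))/(16*e^(4*t) + 32*e^(3*t) + 24*e^(2*t) + 8*e^(t) + 1)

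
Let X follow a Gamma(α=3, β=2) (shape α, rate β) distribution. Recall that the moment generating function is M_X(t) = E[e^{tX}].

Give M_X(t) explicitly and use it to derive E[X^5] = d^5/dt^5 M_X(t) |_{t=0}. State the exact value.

M_X(t) = 8/(2 - t)^3
D^5[M](t) = 20160/(t^8 - 16*t^7 + 112*t^6 - 448*t^5 + 1120*t^4 - 1792*t^3 + 1792*t^2 - 1024*t + 256)

E[X^5] = D^5[M](0) = 315/4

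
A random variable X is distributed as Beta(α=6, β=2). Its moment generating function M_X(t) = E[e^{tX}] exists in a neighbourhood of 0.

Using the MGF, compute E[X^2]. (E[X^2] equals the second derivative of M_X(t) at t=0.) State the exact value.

E[X^2] = M′′(0) = 7/12

M_X(t) = ₁F₁(6; 8; t)
M′(t) = 3*₁F₁(7; 9; t)/4
M′′(t) = 7*₁F₁(8; 10; t)/12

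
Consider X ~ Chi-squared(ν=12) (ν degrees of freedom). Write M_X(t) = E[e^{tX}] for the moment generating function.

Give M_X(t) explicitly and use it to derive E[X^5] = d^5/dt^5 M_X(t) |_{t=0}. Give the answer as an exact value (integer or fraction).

M_X(t) = (1 - 2*t)^(-6)
D^5[M](t) = -967680/(2048*t^11 - 11264*t^10 + 28160*t^9 - 42240*t^8 + 42240*t^7 - 29568*t^6 + 14784*t^5 - 5280*t^4 + 1320*t^3 - 220*t^2 + 22*t - 1)

E[X^5] = D^5[M](0) = 967680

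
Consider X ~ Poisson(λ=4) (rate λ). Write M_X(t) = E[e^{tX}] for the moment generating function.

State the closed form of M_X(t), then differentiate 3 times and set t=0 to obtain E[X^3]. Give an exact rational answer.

E[X^3] = M^(3)(0) = 116

M_X(t) = e^(4*e^(t) - 4)
M^(3)(t) = (64*e^(3*t)*e^(4*e^(t)) + 48*e^(2*t)*e^(4*e^(t)) + 4*e^(t)*e^(4*e^(t)))*e^(-4)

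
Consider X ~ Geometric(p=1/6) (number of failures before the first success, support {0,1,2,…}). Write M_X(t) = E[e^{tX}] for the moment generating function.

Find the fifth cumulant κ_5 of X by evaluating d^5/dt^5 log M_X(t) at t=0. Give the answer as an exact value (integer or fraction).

κ_5 = d^5K/dt^5 |_{t=0} = 119130

M_X(t) = 1/(6*(1 - 5*e^(t)/6))
K_X(t) = log M_X(t) = -log(1 - 5*e^(t)/6) - log(6)
dK/dt = -5*e^(t)/(5*e^(t) - 6)
d^2K/dt^2 = 30*e^(t)/(25*e^(2*t) - 60*e^(t) + 36)
d^3K/dt^3 = (-150*e^(2*t) - 180*e^(t))/(125*e^(3*t) - 450*e^(2*t) + 540*e^(t) - 216)
d^4K/dt^4 = (750*e^(3*t) + 3600*e^(2*t) + 1080*e^(t))/(625*e^(4*t) - 3000*e^(3*t) + 5400*e^(2*t) - 4320*e^(t) + 1296)
d^5K/dt^5 = (-3750*e^(4*t) - 49500*e^(3*t) - 59400*e^(2*t) - 6480*e^(t))/(3125*e^(5*t) - 18750*e^(4*t) + 45000*e^(3*t) - 54000*e^(2*t) + 32400*e^(t) - 7776)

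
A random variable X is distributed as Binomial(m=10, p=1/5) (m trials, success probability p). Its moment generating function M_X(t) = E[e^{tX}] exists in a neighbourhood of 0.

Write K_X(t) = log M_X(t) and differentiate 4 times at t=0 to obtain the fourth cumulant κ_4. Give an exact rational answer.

κ_4 = K′′′′(0) = 8/125

M_X(t) = (e^(t)/5 + 4/5)^10
K_X(t) = log M_X(t) = 10*log(e^(t)/5 + 4/5)
K′(t) = 10*e^(t)/(e^(t) + 4)
K′′(t) = 40*e^(t)/(e^(2*t) + 8*e^(t) + 16)
K′′′(t) = (-40*e^(2*t) + 160*e^(t))/(e^(3*t) + 12*e^(2*t) + 48*e^(t) + 64)
K′′′′(t) = (40*e^(3*t) - 640*e^(2*t) + 640*e^(t))/(e^(4*t) + 16*e^(3*t) + 96*e^(2*t) + 256*e^(t) + 256)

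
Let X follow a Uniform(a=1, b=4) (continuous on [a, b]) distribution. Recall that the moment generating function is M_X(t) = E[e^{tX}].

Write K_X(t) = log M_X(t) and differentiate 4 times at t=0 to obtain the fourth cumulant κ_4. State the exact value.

M_X(t) = (e^(4*t) - e^(t))/(3*t)
K_X(t) = log M_X(t) = -log(t) + log(e^(4*t) - e^(t)) - log(3)

κ_4 = D^4[K](0) = -27/40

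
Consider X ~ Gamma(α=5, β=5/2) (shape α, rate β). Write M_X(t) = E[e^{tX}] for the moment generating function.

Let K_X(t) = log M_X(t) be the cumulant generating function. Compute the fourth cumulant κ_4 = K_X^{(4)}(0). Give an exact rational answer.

M_X(t) = 3125/(32*(5/2 - t)^5)
K_X(t) = log M_X(t) = -5*log(5/2 - t) - 5*log(2) + 5*log(5)
K^(4)(t) = 480/(16*t^4 - 160*t^3 + 600*t^2 - 1000*t + 625)

κ_4 = K^(4)(0) = 96/125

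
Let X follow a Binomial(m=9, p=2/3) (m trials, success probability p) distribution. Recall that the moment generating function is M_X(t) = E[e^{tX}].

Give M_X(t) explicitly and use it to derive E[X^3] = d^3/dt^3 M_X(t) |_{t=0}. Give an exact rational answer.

E[X^3] = M′′′(0) = 754/3

M_X(t) = (2*e^(t)/3 + 1/3)^9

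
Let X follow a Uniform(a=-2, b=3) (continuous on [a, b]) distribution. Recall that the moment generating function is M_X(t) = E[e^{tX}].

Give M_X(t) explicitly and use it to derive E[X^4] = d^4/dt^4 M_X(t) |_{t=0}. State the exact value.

E[X^4] = M′′′′(0) = 11

M_X(t) = (e^(3*t) - e^(-2*t))/(5*t)
M′(t) = (3*t*e^(5*t) + 2*t - e^(5*t) + 1)*e^(-2*t)/(5*t^2)
M′′(t) = (9*t^2*e^(5*t) - 4*t^2 - 6*t*e^(5*t) - 4*t + 2*e^(5*t) - 2)*e^(-2*t)/(5*t^3)
M′′′(t) = (27*t^3*e^(5*t) + 8*t^3 - 27*t^2*e^(5*t) + 12*t^2 + 18*t*e^(5*t) + 12*t - 6*e^(5*t) + 6)*e^(-2*t)/(5*t^4)
M′′′′(t) = (81*t^4*e^(5*t) - 16*t^4 - 108*t^3*e^(5*t) - 32*t^3 + 108*t^2*e^(5*t) - 48*t^2 - 72*t*e^(5*t) - 48*t + 24*e^(5*t) - 24)*e^(-2*t)/(5*t^5)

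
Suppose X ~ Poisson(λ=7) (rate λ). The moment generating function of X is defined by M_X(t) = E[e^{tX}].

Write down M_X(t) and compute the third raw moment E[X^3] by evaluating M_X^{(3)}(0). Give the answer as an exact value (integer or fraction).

E[X^3] = M′′′(0) = 497

M_X(t) = e^(7*e^(t) - 7)
M′(t) = 7*e^(-7)*e^(t)*e^(7*e^(t))
M′′(t) = (49*e^(2*t)*e^(7*e^(t)) + 7*e^(t)*e^(7*e^(t)))*e^(-7)
M′′′(t) = (343*e^(3*t)*e^(7*e^(t)) + 147*e^(2*t)*e^(7*e^(t)) + 7*e^(t)*e^(7*e^(t)))*e^(-7)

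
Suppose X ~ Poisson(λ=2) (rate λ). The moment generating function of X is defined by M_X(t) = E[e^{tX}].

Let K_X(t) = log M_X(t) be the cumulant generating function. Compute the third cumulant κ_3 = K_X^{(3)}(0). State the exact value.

M_X(t) = e^(2*e^(t) - 2)
K_X(t) = log M_X(t) = 2*e^(t) - 2
K^(3)(t) = 2*e^(t)

κ_3 = K^(3)(0) = 2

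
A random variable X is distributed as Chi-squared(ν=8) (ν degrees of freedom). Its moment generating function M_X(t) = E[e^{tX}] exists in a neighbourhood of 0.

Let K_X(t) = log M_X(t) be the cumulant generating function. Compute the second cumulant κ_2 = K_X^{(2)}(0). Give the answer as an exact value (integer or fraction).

κ_2 = d^2K/dt^2 |_{t=0} = 16

M_X(t) = (1 - 2*t)^(-4)
K_X(t) = log M_X(t) = -4*log(1 - 2*t)
dK/dt = -8/(2*t - 1)
d^2K/dt^2 = 16/(4*t^2 - 4*t + 1)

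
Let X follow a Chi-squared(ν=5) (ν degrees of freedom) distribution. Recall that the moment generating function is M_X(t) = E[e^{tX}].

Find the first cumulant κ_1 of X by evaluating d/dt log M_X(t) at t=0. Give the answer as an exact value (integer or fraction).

M_X(t) = (1 - 2*t)^(-5/2)
K_X(t) = log M_X(t) = -5*log(1 - 2*t)/2
dK/dt = -5/(2*t - 1)

κ_1 = dK/dt |_{t=0} = 5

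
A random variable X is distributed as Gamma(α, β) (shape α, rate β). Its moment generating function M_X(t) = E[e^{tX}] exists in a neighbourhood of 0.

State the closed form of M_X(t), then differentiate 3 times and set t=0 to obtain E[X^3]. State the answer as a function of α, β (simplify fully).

E[X^3] = M^(3)(0) = α*(α^2 + 3*α + 2)/β^3

M_X(t) = (β/(β - t))^α
M^(3)(t) = (-α^3*β^α*(1/(β - t))^α - 3*α^2*β^α*(1/(β - t))^α - 2*α*β^α*(1/(β - t))^α)/(-β^3 + 3*β^2*t - 3*β*t^2 + t^3)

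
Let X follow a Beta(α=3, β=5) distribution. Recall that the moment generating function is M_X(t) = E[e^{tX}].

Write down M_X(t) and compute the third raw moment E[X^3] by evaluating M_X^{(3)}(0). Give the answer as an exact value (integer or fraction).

M_X(t) = ₁F₁(3; 8; t)
dM/dt = 3*₁F₁(4; 9; t)/8
d^2M/dt^2 = ₁F₁(5; 10; t)/6
d^3M/dt^3 = ₁F₁(6; 11; t)/12

E[X^3] = d^3M/dt^3 |_{t=0} = 1/12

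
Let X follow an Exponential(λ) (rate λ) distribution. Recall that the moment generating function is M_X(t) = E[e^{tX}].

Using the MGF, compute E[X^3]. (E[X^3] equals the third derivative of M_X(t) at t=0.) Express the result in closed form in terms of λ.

M_X(t) = λ/(λ - t)
M^(3)(t) = 6*λ/(λ^4 - 4*λ^3*t + 6*λ^2*t^2 - 4*λ*t^3 + t^4)

E[X^3] = M^(3)(0) = 6/λ^3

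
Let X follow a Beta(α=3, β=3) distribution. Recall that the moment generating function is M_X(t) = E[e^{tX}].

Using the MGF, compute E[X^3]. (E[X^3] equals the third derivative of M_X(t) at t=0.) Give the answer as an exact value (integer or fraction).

M_X(t) = ₁F₁(3; 6; t)
M^(3)(t) = 5*₁F₁(6; 9; t)/28

E[X^3] = M^(3)(0) = 5/28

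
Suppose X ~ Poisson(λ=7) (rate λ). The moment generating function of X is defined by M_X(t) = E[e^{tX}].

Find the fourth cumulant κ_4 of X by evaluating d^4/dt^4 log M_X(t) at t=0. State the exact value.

κ_4 = K^(4)(0) = 7

M_X(t) = e^(7*e^(t) - 7)
K_X(t) = log M_X(t) = 7*e^(t) - 7
K^(4)(t) = 7*e^(t)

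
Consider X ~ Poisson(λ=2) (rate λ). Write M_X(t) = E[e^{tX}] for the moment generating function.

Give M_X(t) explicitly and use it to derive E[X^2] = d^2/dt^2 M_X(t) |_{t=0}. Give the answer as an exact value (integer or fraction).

M_X(t) = e^(2*e^(t) - 2)
dM/dt = 2*e^(-2)*e^(t)*e^(2*e^(t))
d^2M/dt^2 = (4*e^(2*t)*e^(2*e^(t)) + 2*e^(t)*e^(2*e^(t)))*e^(-2)

E[X^2] = d^2M/dt^2 |_{t=0} = 6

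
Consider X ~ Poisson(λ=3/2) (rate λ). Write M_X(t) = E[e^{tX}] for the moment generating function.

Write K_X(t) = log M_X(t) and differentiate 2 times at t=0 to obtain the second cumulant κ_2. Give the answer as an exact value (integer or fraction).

κ_2 = D^2[K](0) = 3/2

M_X(t) = e^(3*e^(t)/2 - 3/2)
K_X(t) = log M_X(t) = 3*e^(t)/2 - 3/2
D^2[K](t) = 3*e^(t)/2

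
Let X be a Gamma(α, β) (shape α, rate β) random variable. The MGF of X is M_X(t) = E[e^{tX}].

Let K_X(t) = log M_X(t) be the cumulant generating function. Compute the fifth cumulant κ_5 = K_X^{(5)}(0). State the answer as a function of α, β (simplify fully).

κ_5 = d^5K/dt^5 |_{t=0} = 24*α/β^5

M_X(t) = (β/(β - t))^α
K_X(t) = log M_X(t) = α*(log(β) - log(β - t))
dK/dt = -α/(-β + t)
d^2K/dt^2 = α/(β^2 - 2*β*t + t^2)
d^3K/dt^3 = -2*α/(-β^3 + 3*β^2*t - 3*β*t^2 + t^3)
d^4K/dt^4 = 6*α/(β^4 - 4*β^3*t + 6*β^2*t^2 - 4*β*t^3 + t^4)
d^5K/dt^5 = -24*α/(-β^5 + 5*β^4*t - 10*β^3*t^2 + 10*β^2*t^3 - 5*β*t^4 + t^5)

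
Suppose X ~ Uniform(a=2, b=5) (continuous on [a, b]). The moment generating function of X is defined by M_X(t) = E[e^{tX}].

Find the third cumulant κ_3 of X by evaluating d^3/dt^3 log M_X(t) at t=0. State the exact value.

M_X(t) = (e^(5*t) - e^(2*t))/(3*t)
K_X(t) = log M_X(t) = -log(t) + log(e^(5*t) - e^(2*t)) - log(3)
K^(3)(t) = (27*t^3*e^(6*t) + 27*t^3*e^(3*t) - 2*e^(9*t) + 6*e^(6*t) - 6*e^(3*t) + 2)/(t^3*e^(9*t) - 3*t^3*e^(6*t) + 3*t^3*e^(3*t) - t^3)

κ_3 = K^(3)(0) = 0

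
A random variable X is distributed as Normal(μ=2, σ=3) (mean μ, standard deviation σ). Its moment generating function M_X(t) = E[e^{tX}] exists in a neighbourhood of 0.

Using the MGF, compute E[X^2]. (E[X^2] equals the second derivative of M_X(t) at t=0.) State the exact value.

M_X(t) = e^(9*t^2/2 + 2*t)
D^2[M](t) = 81*t^2*e^(2*t)*e^(9*t^2/2) + 36*t*e^(2*t)*e^(9*t^2/2) + 13*e^(2*t)*e^(9*t^2/2)

E[X^2] = D^2[M](0) = 13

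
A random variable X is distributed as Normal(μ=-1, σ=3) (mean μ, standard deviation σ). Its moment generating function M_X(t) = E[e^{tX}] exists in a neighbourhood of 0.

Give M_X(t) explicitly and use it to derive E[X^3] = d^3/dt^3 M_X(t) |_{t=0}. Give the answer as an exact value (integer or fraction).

M_X(t) = e^(9*t^2/2 - t)
dM/dt = 9*t*e^(-t)*e^(9*t^2/2) - e^(-t)*e^(9*t^2/2)
d^2M/dt^2 = (81*t^2*e^(9*t^2/2) - 18*t*e^(9*t^2/2) + 10*e^(9*t^2/2))*e^(-t)
d^3M/dt^3 = (729*t^3*e^(9*t^2/2) - 243*t^2*e^(9*t^2/2) + 270*t*e^(9*t^2/2) - 28*e^(9*t^2/2))*e^(-t)

E[X^3] = d^3M/dt^3 |_{t=0} = -28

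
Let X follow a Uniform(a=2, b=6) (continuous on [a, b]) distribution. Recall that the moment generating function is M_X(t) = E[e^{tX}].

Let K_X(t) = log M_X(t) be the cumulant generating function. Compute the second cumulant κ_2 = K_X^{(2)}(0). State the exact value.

κ_2 = K′′(0) = 4/3

M_X(t) = (e^(6*t) - e^(2*t))/(4*t)
K_X(t) = log M_X(t) = -log(t) + log(e^(6*t) - e^(2*t)) - 2*log(2)
K′(t) = (6*t*e^(4*t) - 2*t - e^(4*t) + 1)/(t*e^(4*t) - t)
K′′(t) = (-16*t^2*e^(4*t) + e^(8*t) - 2*e^(4*t) + 1)/(t^2*e^(8*t) - 2*t^2*e^(4*t) + t^2)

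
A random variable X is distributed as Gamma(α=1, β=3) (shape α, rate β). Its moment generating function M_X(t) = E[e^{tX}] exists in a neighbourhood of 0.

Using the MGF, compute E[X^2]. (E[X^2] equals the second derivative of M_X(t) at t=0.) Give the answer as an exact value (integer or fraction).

M_X(t) = 3/(3 - t)
M′(t) = 3/(t^2 - 6*t + 9)
M′′(t) = -6/(t^3 - 9*t^2 + 27*t - 27)

E[X^2] = M′′(0) = 2/9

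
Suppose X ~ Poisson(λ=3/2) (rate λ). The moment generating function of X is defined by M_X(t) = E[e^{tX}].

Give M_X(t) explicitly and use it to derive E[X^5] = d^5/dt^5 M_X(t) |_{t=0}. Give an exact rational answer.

E[X^5] = M^(5)(0) = 5691/32

M_X(t) = e^(3*e^(t)/2 - 3/2)
M^(5)(t) = (243*e^(5*t)*e^(3*e^(t)/2) + 1620*e^(4*t)*e^(3*e^(t)/2) + 2700*e^(3*t)*e^(3*e^(t)/2) + 1080*e^(2*t)*e^(3*e^(t)/2) + 48*e^(t)*e^(3*e^(t)/2))*e^(-3/2)/32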